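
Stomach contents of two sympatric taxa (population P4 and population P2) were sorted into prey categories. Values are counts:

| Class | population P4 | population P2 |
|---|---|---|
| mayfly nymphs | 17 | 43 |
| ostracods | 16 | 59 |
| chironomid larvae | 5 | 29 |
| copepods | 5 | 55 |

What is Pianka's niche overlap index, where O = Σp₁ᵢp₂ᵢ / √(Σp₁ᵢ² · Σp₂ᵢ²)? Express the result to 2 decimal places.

0.90

Proportions for population P4 (n=43): 17/43=0.3953, 16/43=0.3721, 5/43=0.1163, 5/43=0.1163
Proportions for population P2 (n=186): 43/186=0.2312, 59/186=0.3172, 29/186=0.1559, 55/186=0.2957
Σ p₁ᵢp₂ᵢ = 0.091393 + 0.118030 + 0.018131 + 0.034390 = 0.261944
Σp_1ᵢ² = 0.3953² + 0.3721² + 0.1163² + 0.1163² = 0.156262 + 0.138458 + 0.013526 + 0.013526 = 0.321772
Σp_2ᵢ² = 0.2312² + 0.3172² + 0.1559² + 0.2957² = 0.053453 + 0.100616 + 0.024305 + 0.087438 = 0.265812
O = 0.261944 / √(0.321772 × 0.265812) = 0.261944 / 0.2924566 = 0.8957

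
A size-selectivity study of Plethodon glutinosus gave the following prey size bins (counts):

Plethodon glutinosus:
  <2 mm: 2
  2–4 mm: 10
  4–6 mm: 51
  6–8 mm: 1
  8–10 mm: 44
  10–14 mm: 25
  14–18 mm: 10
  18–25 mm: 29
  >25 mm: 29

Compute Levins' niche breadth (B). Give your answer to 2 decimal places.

Proportions for Plethodon glutinosus (n=201): 2/201=0.0100, 10/201=0.0498, 51/201=0.2537, 1/201=0.0050, 44/201=0.2189, 25/201=0.1244, 10/201=0.0498, 29/201=0.1443, 29/201=0.1443
Σpᵢ² = 0.0100² + 0.0498² + 0.2537² + 0.0050² + 0.2189² + 0.1244² + 0.0498² + 0.1443² + 0.1443² = 0.000100 + 0.002480 + 0.064364 + 0.000025 + 0.047917 + 0.015475 + 0.002480 + 0.020822 + 0.020822 = 0.174485
B = 1 / 0.174485 = 5.7312

5.73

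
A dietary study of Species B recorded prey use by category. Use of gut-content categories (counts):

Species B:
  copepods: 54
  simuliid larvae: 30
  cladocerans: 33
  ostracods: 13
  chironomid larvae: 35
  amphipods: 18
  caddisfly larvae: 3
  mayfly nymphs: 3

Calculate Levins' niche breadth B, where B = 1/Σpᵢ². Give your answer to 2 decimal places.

Proportions for Species B (n=189): 54/189=0.2857, 30/189=0.1587, 33/189=0.1746, 13/189=0.0688, 35/189=0.1852, 18/189=0.0952, 3/189=0.0159, 3/189=0.0159
Σpᵢ² = 0.2857² + 0.1587² + 0.1746² + 0.0688² + 0.1852² + 0.0952² + 0.0159² + 0.0159² = 0.081624 + 0.025186 + 0.030485 + 0.004733 + 0.034299 + 0.009063 + 0.000253 + 0.000253 = 0.185896
B = 1 / 0.185896 = 5.3794

5.38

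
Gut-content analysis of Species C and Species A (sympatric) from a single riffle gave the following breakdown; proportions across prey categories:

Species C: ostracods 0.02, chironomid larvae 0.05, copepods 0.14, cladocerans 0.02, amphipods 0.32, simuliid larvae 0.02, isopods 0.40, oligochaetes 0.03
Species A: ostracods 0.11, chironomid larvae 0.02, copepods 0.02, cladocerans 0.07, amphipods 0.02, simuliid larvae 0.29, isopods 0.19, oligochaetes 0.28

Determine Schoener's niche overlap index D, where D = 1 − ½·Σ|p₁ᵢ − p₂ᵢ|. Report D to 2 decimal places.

0.34

Σ|p₁ᵢ − p₂ᵢ| = 0.09 + 0.03 + 0.12 + 0.05 + 0.30 + 0.27 + 0.21 + 0.25 = 1.32
D = 1 − ½ × 1.32 = 1 − 0.660 = 0.3400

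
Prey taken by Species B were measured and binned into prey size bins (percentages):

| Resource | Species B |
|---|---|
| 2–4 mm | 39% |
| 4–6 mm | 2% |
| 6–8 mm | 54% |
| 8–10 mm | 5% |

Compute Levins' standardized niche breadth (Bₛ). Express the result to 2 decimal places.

0.41

Convert percentages to proportions (divide by 100).
Σpᵢ² = 0.39² + 0.02² + 0.54² + 0.05² = 0.1521 + 0.0004 + 0.2916 + 0.0025 = 0.4466
B = 1 / 0.4466 = 2.2391
Bₛ = (B − 1)/(n − 1) = (2.2391 − 1)/(4 − 1) = 1.2391/3 = 0.4130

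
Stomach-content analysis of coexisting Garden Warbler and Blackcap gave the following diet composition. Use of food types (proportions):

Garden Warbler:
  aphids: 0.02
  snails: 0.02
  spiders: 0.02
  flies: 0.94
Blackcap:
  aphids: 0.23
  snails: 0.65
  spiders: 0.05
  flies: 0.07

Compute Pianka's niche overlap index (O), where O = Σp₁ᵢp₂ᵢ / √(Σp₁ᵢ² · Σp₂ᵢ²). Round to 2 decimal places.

0.13

Σ p₁ᵢp₂ᵢ = 0.0046 + 0.0130 + 0.0010 + 0.0658 = 0.0844
Σp_1ᵢ² = 0.02² + 0.02² + 0.02² + 0.94² = 0.0004 + 0.0004 + 0.0004 + 0.8836 = 0.8848
Σp_2ᵢ² = 0.23² + 0.65² + 0.05² + 0.07² = 0.0529 + 0.4225 + 0.0025 + 0.0049 = 0.4828
O = 0.0844 / √(0.8848 × 0.4828) = 0.0844 / 0.65359 = 0.1291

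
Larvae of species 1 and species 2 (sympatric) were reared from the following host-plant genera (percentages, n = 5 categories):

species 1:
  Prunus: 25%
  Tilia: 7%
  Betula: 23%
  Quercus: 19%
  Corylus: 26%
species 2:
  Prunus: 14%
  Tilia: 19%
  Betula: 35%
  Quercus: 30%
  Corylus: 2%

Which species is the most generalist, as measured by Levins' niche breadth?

species 1

Convert percentages to proportions (divide by 100).
Σp_1ᵢ² = 0.25² + 0.07² + 0.23² + 0.19² + 0.26² = 0.0625 + 0.0049 + 0.0529 + 0.0361 + 0.0676 = 0.2240
B_1 = 1 / 0.2240 = 4.4643
Σp_2ᵢ² = 0.14² + 0.19² + 0.35² + 0.30² + 0.02² = 0.0196 + 0.0361 + 0.1225 + 0.0900 + 0.0004 = 0.2686
B_2 = 1 / 0.2686 = 3.7230
Highest B → broadest niche (most generalist): species 1 (B = 4.46).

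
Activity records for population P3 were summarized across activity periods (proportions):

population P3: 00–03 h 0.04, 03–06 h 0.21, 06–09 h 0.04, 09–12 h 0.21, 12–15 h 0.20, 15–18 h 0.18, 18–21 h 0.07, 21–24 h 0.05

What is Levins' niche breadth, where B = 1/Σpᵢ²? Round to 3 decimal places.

Σpᵢ² = 0.04² + 0.21² + 0.04² + 0.21² + 0.20² + 0.18² + 0.07² + 0.05² = 0.0016 + 0.0441 + 0.0016 + 0.0441 + 0.0400 + 0.0324 + 0.0049 + 0.0025 = 0.1712
B = 1 / 0.1712 = 5.84112

5.841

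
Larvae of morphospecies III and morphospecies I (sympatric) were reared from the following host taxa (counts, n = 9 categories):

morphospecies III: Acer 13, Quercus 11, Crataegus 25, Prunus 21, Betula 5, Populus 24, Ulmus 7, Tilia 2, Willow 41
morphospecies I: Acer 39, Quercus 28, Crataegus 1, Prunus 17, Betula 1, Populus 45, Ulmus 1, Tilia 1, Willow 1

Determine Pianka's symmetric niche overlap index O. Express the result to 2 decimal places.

0.56

Proportions for morphospecies III (n=149): 13/149=0.0872, 11/149=0.0738, 25/149=0.1678, 21/149=0.1409, 5/149=0.0336, 24/149=0.1611, 7/149=0.0470, 2/149=0.0134, 41/149=0.2752
Proportions for morphospecies I (n=134): 39/134=0.2910, 28/134=0.2090, 1/134=0.0075, 17/134=0.1269, 1/134=0.0075, 45/134=0.3358, 1/134=0.0075, 1/134=0.0075, 1/134=0.0075
Σ p₁ᵢp₂ᵢ = 0.025375 + 0.015424 + 0.001259 + 0.017880 + 0.000252 + 0.054097 + 0.000353 + 0.000101 + 0.002064 = 0.116805
Σp_1ᵢ² = 0.0872² + 0.0738² + 0.1678² + 0.1409² + 0.0336² + 0.1611² + 0.0470² + 0.0134² + 0.2752² = 0.007604 + 0.005446 + 0.028157 + 0.019853 + 0.001129 + 0.025953 + 0.002209 + 0.000180 + 0.075735 = 0.166266
Σp_2ᵢ² = 0.2910² + 0.2090² + 0.0075² + 0.1269² + 0.0075² + 0.3358² + 0.0075² + 0.0075² + 0.0075² = 0.084681 + 0.043681 + 0.000056 + 0.016104 + 0.000056 + 0.112762 + 0.000056 + 0.000056 + 0.000056 = 0.257508
O = 0.116805 / √(0.166266 × 0.257508) = 0.116805 / 0.2069174 = 0.5645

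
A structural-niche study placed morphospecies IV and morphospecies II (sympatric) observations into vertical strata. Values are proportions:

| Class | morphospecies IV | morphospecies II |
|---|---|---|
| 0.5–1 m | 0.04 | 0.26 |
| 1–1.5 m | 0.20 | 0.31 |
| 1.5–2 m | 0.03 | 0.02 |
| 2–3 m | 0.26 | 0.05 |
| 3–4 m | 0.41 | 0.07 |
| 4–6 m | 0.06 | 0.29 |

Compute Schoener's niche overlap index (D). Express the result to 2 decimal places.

0.44

Σ|p₁ᵢ − p₂ᵢ| = 0.22 + 0.11 + 0.01 + 0.21 + 0.34 + 0.23 = 1.12
D = 1 − ½ × 1.12 = 1 − 0.560 = 0.4400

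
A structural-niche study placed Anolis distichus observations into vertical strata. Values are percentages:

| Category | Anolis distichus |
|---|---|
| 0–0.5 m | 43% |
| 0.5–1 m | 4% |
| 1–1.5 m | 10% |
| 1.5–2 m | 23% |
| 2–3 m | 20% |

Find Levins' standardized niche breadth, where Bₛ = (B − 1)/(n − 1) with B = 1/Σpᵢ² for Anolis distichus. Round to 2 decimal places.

Convert percentages to proportions (divide by 100).
Σpᵢ² = 0.43² + 0.04² + 0.10² + 0.23² + 0.20² = 0.1849 + 0.0016 + 0.0100 + 0.0529 + 0.0400 = 0.2894
B = 1 / 0.2894 = 3.4554
Bₛ = (B − 1)/(n − 1) = (3.4554 − 1)/(5 − 1) = 2.4554/4 = 0.6139

0.61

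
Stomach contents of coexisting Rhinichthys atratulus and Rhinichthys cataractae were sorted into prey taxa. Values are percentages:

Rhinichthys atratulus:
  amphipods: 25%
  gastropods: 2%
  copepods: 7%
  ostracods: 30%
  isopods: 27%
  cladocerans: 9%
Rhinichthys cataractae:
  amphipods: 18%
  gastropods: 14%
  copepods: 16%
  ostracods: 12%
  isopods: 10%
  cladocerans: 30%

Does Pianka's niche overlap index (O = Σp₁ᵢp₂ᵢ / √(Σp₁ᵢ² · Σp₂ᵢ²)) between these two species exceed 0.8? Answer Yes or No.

Convert percentages to proportions (divide by 100).
Σ p₁ᵢp₂ᵢ = 0.0450 + 0.0028 + 0.0112 + 0.0360 + 0.0270 + 0.0270 = 0.1490
Σp_1ᵢ² = 0.25² + 0.02² + 0.07² + 0.30² + 0.27² + 0.09² = 0.0625 + 0.0004 + 0.0049 + 0.0900 + 0.0729 + 0.0081 = 0.2388
Σp_2ᵢ² = 0.18² + 0.14² + 0.16² + 0.12² + 0.10² + 0.30² = 0.0324 + 0.0196 + 0.0256 + 0.0144 + 0.0100 + 0.0900 = 0.1920
O = 0.1490 / √(0.2388 × 0.1920) = 0.1490 / 0.21413 = 0.6958
O = 0.6958 < 0.8 → No.

No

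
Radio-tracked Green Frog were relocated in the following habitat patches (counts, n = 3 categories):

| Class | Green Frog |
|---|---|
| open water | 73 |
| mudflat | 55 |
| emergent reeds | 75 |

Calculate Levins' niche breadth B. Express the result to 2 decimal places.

Proportions for Green Frog (n=203): 73/203=0.3596, 55/203=0.2709, 75/203=0.3695
Σpᵢ² = 0.3596² + 0.2709² + 0.3695² = 0.129312 + 0.073387 + 0.136530 = 0.339229
B = 1 / 0.339229 = 2.9479

2.95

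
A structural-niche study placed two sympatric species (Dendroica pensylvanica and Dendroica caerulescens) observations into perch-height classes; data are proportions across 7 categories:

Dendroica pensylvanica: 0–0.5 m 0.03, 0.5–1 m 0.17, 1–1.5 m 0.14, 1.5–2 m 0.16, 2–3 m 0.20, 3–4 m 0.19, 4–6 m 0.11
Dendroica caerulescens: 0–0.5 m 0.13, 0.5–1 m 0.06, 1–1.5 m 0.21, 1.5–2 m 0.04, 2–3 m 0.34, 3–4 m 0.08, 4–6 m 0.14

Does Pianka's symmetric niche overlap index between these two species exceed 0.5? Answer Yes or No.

Yes

Σ p₁ᵢp₂ᵢ = 0.0039 + 0.0102 + 0.0294 + 0.0064 + 0.0680 + 0.0152 + 0.0154 = 0.1485
Σp_1ᵢ² = 0.03² + 0.17² + 0.14² + 0.16² + 0.20² + 0.19² + 0.11² = 0.0009 + 0.0289 + 0.0196 + 0.0256 + 0.0400 + 0.0361 + 0.0121 = 0.1632
Σp_2ᵢ² = 0.13² + 0.06² + 0.21² + 0.04² + 0.34² + 0.08² + 0.14² = 0.0169 + 0.0036 + 0.0441 + 0.0016 + 0.1156 + 0.0064 + 0.0196 = 0.2078
O = 0.1485 / √(0.1632 × 0.2078) = 0.1485 / 0.18415 = 0.8064
O = 0.8064 > 0.5 → Yes.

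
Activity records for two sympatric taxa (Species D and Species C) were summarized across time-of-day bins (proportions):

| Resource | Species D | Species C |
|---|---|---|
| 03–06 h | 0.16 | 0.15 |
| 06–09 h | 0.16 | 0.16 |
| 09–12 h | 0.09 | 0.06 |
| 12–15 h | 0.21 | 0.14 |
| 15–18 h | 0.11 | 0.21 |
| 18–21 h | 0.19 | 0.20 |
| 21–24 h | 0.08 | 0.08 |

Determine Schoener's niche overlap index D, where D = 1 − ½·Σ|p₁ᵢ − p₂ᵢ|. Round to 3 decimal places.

Σ|p₁ᵢ − p₂ᵢ| = 0.01 + 0.00 + 0.03 + 0.07 + 0.10 + 0.01 + 0.00 = 0.22
D = 1 − ½ × 0.22 = 1 − 0.110 = 0.89000

0.890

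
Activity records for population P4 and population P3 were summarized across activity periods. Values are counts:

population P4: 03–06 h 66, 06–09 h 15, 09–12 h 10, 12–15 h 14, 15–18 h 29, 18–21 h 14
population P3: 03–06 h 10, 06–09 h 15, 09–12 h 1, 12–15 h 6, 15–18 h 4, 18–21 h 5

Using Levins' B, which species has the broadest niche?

Proportions for population P4 (n=148): 66/148=0.4459, 15/148=0.1014, 10/148=0.0676, 14/148=0.0946, 29/148=0.1959, 14/148=0.0946
Proportions for population P3 (n=41): 10/41=0.2439, 15/41=0.3659, 1/41=0.0244, 6/41=0.1463, 4/41=0.0976, 5/41=0.1220
Σp_P4ᵢ² = 0.4459² + 0.1014² + 0.0676² + 0.0946² + 0.1959² + 0.0946² = 0.198827 + 0.010282 + 0.004570 + 0.008949 + 0.038377 + 0.008949 = 0.269954
B_P4 = 1 / 0.269954 = 3.7043
Σp_P3ᵢ² = 0.2439² + 0.3659² + 0.0244² + 0.1463² + 0.0976² + 0.1220² = 0.059487 + 0.133883 + 0.000595 + 0.021404 + 0.009526 + 0.014884 = 0.239779
B_P3 = 1 / 0.239779 = 4.1705
Highest B → broadest niche (most generalist): population P3 (B = 4.17).

population P3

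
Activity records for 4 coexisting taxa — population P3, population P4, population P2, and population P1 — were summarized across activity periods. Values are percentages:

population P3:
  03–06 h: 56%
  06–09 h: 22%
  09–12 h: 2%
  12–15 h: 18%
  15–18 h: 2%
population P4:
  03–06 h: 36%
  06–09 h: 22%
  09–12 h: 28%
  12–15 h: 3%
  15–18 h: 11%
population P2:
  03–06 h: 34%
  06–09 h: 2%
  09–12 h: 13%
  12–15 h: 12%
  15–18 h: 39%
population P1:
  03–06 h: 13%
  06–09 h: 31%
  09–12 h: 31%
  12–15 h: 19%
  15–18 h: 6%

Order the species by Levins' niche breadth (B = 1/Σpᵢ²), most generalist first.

population P1 > population P4 > population P2 > population P3

Convert percentages to proportions (divide by 100).
Σp_P3ᵢ² = 0.56² + 0.22² + 0.02² + 0.18² + 0.02² = 0.3136 + 0.0484 + 0.0004 + 0.0324 + 0.0004 = 0.3952
B_P3 = 1 / 0.3952 = 2.5304
Σp_P4ᵢ² = 0.36² + 0.22² + 0.28² + 0.03² + 0.11² = 0.1296 + 0.0484 + 0.0784 + 0.0009 + 0.0121 = 0.2694
B_P4 = 1 / 0.2694 = 3.7120
Σp_P2ᵢ² = 0.34² + 0.02² + 0.13² + 0.12² + 0.39² = 0.1156 + 0.0004 + 0.0169 + 0.0144 + 0.1521 = 0.2994
B_P2 = 1 / 0.2994 = 3.3400
Σp_P1ᵢ² = 0.13² + 0.31² + 0.31² + 0.19² + 0.06² = 0.0169 + 0.0961 + 0.0961 + 0.0361 + 0.0036 = 0.2488
B_P1 = 1 / 0.2488 = 4.0193
Ranking by B (broadest → narrowest): population P1 (4.02) > population P4 (3.71) > population P2 (3.34) > population P3 (2.53)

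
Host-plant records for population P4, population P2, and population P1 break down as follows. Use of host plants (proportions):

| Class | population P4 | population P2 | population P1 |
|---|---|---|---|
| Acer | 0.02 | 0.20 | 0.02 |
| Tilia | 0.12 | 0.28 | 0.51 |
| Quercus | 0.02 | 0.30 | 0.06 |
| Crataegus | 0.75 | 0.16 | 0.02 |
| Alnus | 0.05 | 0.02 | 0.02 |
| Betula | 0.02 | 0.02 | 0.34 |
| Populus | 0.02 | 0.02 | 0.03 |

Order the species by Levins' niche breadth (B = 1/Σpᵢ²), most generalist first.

Σp_P4ᵢ² = 0.02² + 0.12² + 0.02² + 0.75² + 0.05² + 0.02² + 0.02² = 0.0004 + 0.0144 + 0.0004 + 0.5625 + 0.0025 + 0.0004 + 0.0004 = 0.5810
B_P4 = 1 / 0.5810 = 1.7212
Σp_P2ᵢ² = 0.20² + 0.28² + 0.30² + 0.16² + 0.02² + 0.02² + 0.02² = 0.0400 + 0.0784 + 0.0900 + 0.0256 + 0.0004 + 0.0004 + 0.0004 = 0.2352
B_P2 = 1 / 0.2352 = 4.2517
Σp_P1ᵢ² = 0.02² + 0.51² + 0.06² + 0.02² + 0.02² + 0.34² + 0.03² = 0.0004 + 0.2601 + 0.0036 + 0.0004 + 0.0004 + 0.1156 + 0.0009 = 0.3814
B_P1 = 1 / 0.3814 = 2.6219
Ranking by B (broadest → narrowest): population P2 (4.25) > population P1 (2.62) > population P4 (1.72)

population P2 > population P1 > population P4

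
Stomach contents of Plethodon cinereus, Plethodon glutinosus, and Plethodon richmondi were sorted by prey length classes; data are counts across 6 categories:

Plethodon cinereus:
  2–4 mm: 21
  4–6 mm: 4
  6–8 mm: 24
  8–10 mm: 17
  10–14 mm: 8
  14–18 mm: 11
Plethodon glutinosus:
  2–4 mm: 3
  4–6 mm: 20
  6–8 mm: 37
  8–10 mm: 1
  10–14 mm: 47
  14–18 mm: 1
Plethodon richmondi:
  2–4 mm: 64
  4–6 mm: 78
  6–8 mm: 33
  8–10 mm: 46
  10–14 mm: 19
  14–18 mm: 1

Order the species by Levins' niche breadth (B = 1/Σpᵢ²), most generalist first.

Plethodon cinereus > Plethodon richmondi > Plethodon glutinosus

Proportions for Plethodon cinereus (n=85): 21/85=0.2471, 4/85=0.0471, 24/85=0.2824, 17/85=0.2000, 8/85=0.0941, 11/85=0.1294
Proportions for Plethodon glutinosus (n=109): 3/109=0.0275, 20/109=0.1835, 37/109=0.3394, 1/109=0.0092, 47/109=0.4312, 1/109=0.0092
Proportions for Plethodon richmondi (n=241): 64/241=0.2656, 78/241=0.3237, 33/241=0.1369, 46/241=0.1909, 19/241=0.0788, 1/241=0.0041
Σp_cineᵢ² = 0.2471² + 0.0471² + 0.2824² + 0.2000² + 0.0941² + 0.1294² = 0.061058 + 0.002218 + 0.079750 + 0.040000 + 0.008855 + 0.016744 = 0.208625
B_cine = 1 / 0.208625 = 4.7933
Σp_glutᵢ² = 0.0275² + 0.1835² + 0.3394² + 0.0092² + 0.4312² + 0.0092² = 0.000756 + 0.033672 + 0.115192 + 0.000085 + 0.185933 + 0.000085 = 0.335723
B_glut = 1 / 0.335723 = 2.9786
Σp_richᵢ² = 0.2656² + 0.3237² + 0.1369² + 0.1909² + 0.0788² + 0.0041² = 0.070543 + 0.104782 + 0.018742 + 0.036443 + 0.006209 + 0.000017 = 0.236736
B_rich = 1 / 0.236736 = 4.2241
Ranking by B (broadest → narrowest): Plethodon cinereus (4.79) > Plethodon richmondi (4.22) > Plethodon glutinosus (2.98)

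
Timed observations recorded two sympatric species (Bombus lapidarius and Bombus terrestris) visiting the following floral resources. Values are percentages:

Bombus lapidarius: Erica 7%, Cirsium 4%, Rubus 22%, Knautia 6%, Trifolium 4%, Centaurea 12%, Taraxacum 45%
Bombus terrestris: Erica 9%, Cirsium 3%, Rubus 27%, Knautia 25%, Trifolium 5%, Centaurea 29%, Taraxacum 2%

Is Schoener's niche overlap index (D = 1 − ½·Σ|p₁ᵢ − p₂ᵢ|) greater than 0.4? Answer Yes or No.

Convert percentages to proportions (divide by 100).
Σ|p₁ᵢ − p₂ᵢ| = 0.02 + 0.01 + 0.05 + 0.19 + 0.01 + 0.17 + 0.43 = 0.88
D = 1 − ½ × 0.88 = 1 − 0.440 = 0.5600
D = 0.5600 > 0.4 → Yes.

Yes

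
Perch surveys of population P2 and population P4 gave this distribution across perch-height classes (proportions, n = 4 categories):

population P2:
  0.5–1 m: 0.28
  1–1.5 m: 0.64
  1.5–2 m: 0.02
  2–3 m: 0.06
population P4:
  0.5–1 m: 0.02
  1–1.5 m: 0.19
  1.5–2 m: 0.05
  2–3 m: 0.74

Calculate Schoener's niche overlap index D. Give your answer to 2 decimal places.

0.29

Σ|p₁ᵢ − p₂ᵢ| = 0.26 + 0.45 + 0.03 + 0.68 = 1.42
D = 1 − ½ × 1.42 = 1 − 0.710 = 0.2900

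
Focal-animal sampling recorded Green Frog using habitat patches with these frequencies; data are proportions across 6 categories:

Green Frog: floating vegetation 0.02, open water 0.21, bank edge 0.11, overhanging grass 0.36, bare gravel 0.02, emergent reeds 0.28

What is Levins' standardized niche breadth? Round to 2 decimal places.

0.55

Σpᵢ² = 0.02² + 0.21² + 0.11² + 0.36² + 0.02² + 0.28² = 0.0004 + 0.0441 + 0.0121 + 0.1296 + 0.0004 + 0.0784 = 0.2650
B = 1 / 0.2650 = 3.7736
Bₛ = (B − 1)/(n − 1) = (3.7736 − 1)/(6 − 1) = 2.7736/5 = 0.5547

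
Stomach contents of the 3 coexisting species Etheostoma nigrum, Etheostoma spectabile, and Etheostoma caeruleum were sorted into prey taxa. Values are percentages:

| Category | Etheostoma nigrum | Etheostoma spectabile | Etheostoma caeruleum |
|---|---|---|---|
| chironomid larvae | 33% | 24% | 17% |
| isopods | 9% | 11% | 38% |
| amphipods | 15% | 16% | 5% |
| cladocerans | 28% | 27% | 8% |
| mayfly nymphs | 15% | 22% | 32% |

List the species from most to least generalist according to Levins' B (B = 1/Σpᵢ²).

Etheostoma spectabile > Etheostoma nigrum > Etheostoma caeruleum

Convert percentages to proportions (divide by 100).
Σp_nigrᵢ² = 0.33² + 0.09² + 0.15² + 0.28² + 0.15² = 0.1089 + 0.0081 + 0.0225 + 0.0784 + 0.0225 = 0.2404
B_nigr = 1 / 0.2404 = 4.1597
Σp_specᵢ² = 0.24² + 0.11² + 0.16² + 0.27² + 0.22² = 0.0576 + 0.0121 + 0.0256 + 0.0729 + 0.0484 = 0.2166
B_spec = 1 / 0.2166 = 4.6168
Σp_caerᵢ² = 0.17² + 0.38² + 0.05² + 0.08² + 0.32² = 0.0289 + 0.1444 + 0.0025 + 0.0064 + 0.1024 = 0.2846
B_caer = 1 / 0.2846 = 3.5137
Ranking by B (broadest → narrowest): Etheostoma spectabile (4.62) > Etheostoma nigrum (4.16) > Etheostoma caeruleum (3.51)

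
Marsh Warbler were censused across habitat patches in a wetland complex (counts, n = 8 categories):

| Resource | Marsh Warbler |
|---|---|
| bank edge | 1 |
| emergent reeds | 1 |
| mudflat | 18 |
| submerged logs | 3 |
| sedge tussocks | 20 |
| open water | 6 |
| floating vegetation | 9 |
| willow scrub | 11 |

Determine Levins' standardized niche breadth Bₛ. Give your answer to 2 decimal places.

Proportions for Marsh Warbler (n=69): 1/69=0.0145, 1/69=0.0145, 18/69=0.2609, 3/69=0.0435, 20/69=0.2899, 6/69=0.0870, 9/69=0.1304, 11/69=0.1594
Σpᵢ² = 0.0145² + 0.0145² + 0.2609² + 0.0435² + 0.2899² + 0.0870² + 0.1304² + 0.1594² = 0.000210 + 0.000210 + 0.068069 + 0.001892 + 0.084042 + 0.007569 + 0.017004 + 0.025408 = 0.204404
B = 1 / 0.204404 = 4.8923
Bₛ = (B − 1)/(n − 1) = (4.8923 − 1)/(8 − 1) = 3.8923/7 = 0.5560

0.56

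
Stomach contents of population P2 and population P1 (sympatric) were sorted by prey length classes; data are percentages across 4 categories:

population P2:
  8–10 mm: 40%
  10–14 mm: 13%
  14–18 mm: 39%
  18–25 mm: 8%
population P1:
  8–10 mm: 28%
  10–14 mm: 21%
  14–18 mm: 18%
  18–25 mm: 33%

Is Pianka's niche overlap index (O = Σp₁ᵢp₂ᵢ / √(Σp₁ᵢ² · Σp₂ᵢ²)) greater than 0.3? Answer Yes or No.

Convert percentages to proportions (divide by 100).
Σ p₁ᵢp₂ᵢ = 0.1120 + 0.0273 + 0.0702 + 0.0264 = 0.2359
Σp_1ᵢ² = 0.40² + 0.13² + 0.39² + 0.08² = 0.1600 + 0.0169 + 0.1521 + 0.0064 = 0.3354
Σp_2ᵢ² = 0.28² + 0.21² + 0.18² + 0.33² = 0.0784 + 0.0441 + 0.0324 + 0.1089 = 0.2638
O = 0.2359 / √(0.3354 × 0.2638) = 0.2359 / 0.29745 = 0.7931
O = 0.7931 > 0.3 → Yes.

Yes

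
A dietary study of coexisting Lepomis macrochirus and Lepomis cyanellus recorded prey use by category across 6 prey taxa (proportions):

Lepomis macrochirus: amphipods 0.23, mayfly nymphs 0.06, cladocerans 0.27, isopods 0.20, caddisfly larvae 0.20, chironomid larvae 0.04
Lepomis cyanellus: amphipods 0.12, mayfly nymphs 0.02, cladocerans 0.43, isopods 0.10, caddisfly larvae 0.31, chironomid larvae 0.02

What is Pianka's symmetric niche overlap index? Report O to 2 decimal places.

0.90

Σ p₁ᵢp₂ᵢ = 0.0276 + 0.0012 + 0.1161 + 0.0200 + 0.0620 + 0.0008 = 0.2277
Σp_1ᵢ² = 0.23² + 0.06² + 0.27² + 0.20² + 0.20² + 0.04² = 0.0529 + 0.0036 + 0.0729 + 0.0400 + 0.0400 + 0.0016 = 0.2110
Σp_2ᵢ² = 0.12² + 0.02² + 0.43² + 0.10² + 0.31² + 0.02² = 0.0144 + 0.0004 + 0.1849 + 0.0100 + 0.0961 + 0.0004 = 0.3062
O = 0.2277 / √(0.2110 × 0.3062) = 0.2277 / 0.25418 = 0.8958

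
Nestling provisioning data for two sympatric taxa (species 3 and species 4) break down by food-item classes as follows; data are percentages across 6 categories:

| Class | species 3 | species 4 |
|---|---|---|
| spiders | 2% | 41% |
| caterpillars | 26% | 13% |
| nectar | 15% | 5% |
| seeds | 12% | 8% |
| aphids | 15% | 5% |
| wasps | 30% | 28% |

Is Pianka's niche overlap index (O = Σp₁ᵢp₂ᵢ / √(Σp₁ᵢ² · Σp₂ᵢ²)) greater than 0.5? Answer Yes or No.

Yes

Convert percentages to proportions (divide by 100).
Σ p₁ᵢp₂ᵢ = 0.0082 + 0.0338 + 0.0075 + 0.0096 + 0.0075 + 0.0840 = 0.1506
Σp_1ᵢ² = 0.02² + 0.26² + 0.15² + 0.12² + 0.15² + 0.30² = 0.0004 + 0.0676 + 0.0225 + 0.0144 + 0.0225 + 0.0900 = 0.2174
Σp_2ᵢ² = 0.41² + 0.13² + 0.05² + 0.08² + 0.05² + 0.28² = 0.1681 + 0.0169 + 0.0025 + 0.0064 + 0.0025 + 0.0784 = 0.2748
O = 0.1506 / √(0.2174 × 0.2748) = 0.1506 / 0.24442 = 0.6162
O = 0.6162 > 0.5 → Yes.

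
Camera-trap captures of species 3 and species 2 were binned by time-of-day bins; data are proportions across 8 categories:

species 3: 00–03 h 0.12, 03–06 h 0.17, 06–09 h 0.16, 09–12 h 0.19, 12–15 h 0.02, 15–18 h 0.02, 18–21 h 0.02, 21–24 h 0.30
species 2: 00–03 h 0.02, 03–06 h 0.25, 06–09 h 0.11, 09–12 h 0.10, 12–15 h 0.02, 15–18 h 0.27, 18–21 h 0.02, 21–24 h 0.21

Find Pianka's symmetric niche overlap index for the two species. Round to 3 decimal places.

0.755

Σ p₁ᵢp₂ᵢ = 0.0024 + 0.0425 + 0.0176 + 0.0190 + 0.0004 + 0.0054 + 0.0004 + 0.0630 = 0.1507
Σp_1ᵢ² = 0.12² + 0.17² + 0.16² + 0.19² + 0.02² + 0.02² + 0.02² + 0.30² = 0.0144 + 0.0289 + 0.0256 + 0.0361 + 0.0004 + 0.0004 + 0.0004 + 0.0900 = 0.1962
Σp_2ᵢ² = 0.02² + 0.25² + 0.11² + 0.10² + 0.02² + 0.27² + 0.02² + 0.21² = 0.0004 + 0.0625 + 0.0121 + 0.0100 + 0.0004 + 0.0729 + 0.0004 + 0.0441 = 0.2028
O = 0.1507 / √(0.1962 × 0.2028) = 0.1507 / 0.199473 = 0.75549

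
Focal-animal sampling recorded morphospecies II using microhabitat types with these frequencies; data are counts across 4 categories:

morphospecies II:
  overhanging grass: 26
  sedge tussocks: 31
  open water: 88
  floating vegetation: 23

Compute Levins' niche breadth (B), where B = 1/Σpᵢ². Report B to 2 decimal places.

2.85

Proportions for morphospecies II (n=168): 26/168=0.1548, 31/168=0.1845, 88/168=0.5238, 23/168=0.1369
Σpᵢ² = 0.1548² + 0.1845² + 0.5238² + 0.1369² = 0.023963 + 0.034040 + 0.274366 + 0.018742 = 0.351111
B = 1 / 0.351111 = 2.8481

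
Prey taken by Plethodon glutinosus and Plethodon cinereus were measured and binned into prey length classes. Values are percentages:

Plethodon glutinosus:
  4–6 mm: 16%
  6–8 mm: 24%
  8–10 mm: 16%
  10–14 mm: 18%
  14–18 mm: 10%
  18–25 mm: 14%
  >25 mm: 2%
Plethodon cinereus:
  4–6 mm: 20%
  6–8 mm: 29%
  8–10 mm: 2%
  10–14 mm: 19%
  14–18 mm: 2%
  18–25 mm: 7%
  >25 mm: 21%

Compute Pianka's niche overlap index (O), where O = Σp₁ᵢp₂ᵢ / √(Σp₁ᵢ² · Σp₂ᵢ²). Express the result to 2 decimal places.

0.82

Convert percentages to proportions (divide by 100).
Σ p₁ᵢp₂ᵢ = 0.0320 + 0.0696 + 0.0032 + 0.0342 + 0.0020 + 0.0098 + 0.0042 = 0.1550
Σp_1ᵢ² = 0.16² + 0.24² + 0.16² + 0.18² + 0.10² + 0.14² + 0.02² = 0.0256 + 0.0576 + 0.0256 + 0.0324 + 0.0100 + 0.0196 + 0.0004 = 0.1712
Σp_2ᵢ² = 0.20² + 0.29² + 0.02² + 0.19² + 0.02² + 0.07² + 0.21² = 0.0400 + 0.0841 + 0.0004 + 0.0361 + 0.0004 + 0.0049 + 0.0441 = 0.2100
O = 0.1550 / √(0.1712 × 0.2100) = 0.1550 / 0.18961 = 0.8175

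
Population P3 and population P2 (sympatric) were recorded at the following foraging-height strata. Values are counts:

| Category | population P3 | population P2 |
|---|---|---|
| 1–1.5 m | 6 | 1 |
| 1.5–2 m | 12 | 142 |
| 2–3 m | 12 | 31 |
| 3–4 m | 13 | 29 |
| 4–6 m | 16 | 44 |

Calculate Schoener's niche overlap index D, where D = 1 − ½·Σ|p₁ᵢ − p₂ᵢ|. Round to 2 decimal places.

Proportions for population P3 (n=59): 6/59=0.1017, 12/59=0.2034, 12/59=0.2034, 13/59=0.2203, 16/59=0.2712
Proportions for population P2 (n=247): 1/247=0.0040, 142/247=0.5749, 31/247=0.1255, 29/247=0.1174, 44/247=0.1781
Σ|p₁ᵢ − p₂ᵢ| = 0.0977 + 0.3715 + 0.0779 + 0.1029 + 0.0931 = 0.7431
D = 1 − ½ × 0.7431 = 1 − 0.37155 = 0.62845

0.63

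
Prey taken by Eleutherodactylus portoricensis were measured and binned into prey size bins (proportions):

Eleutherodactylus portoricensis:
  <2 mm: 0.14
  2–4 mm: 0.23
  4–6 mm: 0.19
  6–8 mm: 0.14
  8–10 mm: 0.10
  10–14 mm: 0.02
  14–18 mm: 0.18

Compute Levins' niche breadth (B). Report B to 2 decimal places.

5.85

Σpᵢ² = 0.14² + 0.23² + 0.19² + 0.14² + 0.10² + 0.02² + 0.18² = 0.0196 + 0.0529 + 0.0361 + 0.0196 + 0.0100 + 0.0004 + 0.0324 = 0.1710
B = 1 / 0.1710 = 5.8480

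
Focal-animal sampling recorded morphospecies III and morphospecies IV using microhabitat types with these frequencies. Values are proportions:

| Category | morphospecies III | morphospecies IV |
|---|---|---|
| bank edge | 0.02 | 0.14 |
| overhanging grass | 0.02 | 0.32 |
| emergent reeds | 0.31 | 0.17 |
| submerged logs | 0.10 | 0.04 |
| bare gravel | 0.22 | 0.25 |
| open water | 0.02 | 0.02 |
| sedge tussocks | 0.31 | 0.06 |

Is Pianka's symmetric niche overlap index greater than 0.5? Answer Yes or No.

Σ p₁ᵢp₂ᵢ = 0.0028 + 0.0064 + 0.0527 + 0.0040 + 0.0550 + 0.0004 + 0.0186 = 0.1399
Σp_1ᵢ² = 0.02² + 0.02² + 0.31² + 0.10² + 0.22² + 0.02² + 0.31² = 0.0004 + 0.0004 + 0.0961 + 0.0100 + 0.0484 + 0.0004 + 0.0961 = 0.2518
Σp_2ᵢ² = 0.14² + 0.32² + 0.17² + 0.04² + 0.25² + 0.02² + 0.06² = 0.0196 + 0.1024 + 0.0289 + 0.0016 + 0.0625 + 0.0004 + 0.0036 = 0.2190
O = 0.1399 / √(0.2518 × 0.2190) = 0.1399 / 0.23483 = 0.5958
O = 0.5958 > 0.5 → Yes.

Yes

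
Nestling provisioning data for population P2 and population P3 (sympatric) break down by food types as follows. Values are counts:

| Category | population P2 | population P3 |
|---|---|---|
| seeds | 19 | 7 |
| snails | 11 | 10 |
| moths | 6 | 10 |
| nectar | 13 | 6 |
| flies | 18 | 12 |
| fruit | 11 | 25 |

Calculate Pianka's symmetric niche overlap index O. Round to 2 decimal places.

Proportions for population P2 (n=78): 19/78=0.2436, 11/78=0.1410, 6/78=0.0769, 13/78=0.1667, 18/78=0.2308, 11/78=0.1410
Proportions for population P3 (n=70): 7/70=0.1000, 10/70=0.1429, 10/70=0.1429, 6/70=0.0857, 12/70=0.1714, 25/70=0.3571
Σ p₁ᵢp₂ᵢ = 0.024360 + 0.020149 + 0.010989 + 0.014286 + 0.039559 + 0.050351 = 0.159694
Σp_1ᵢ² = 0.2436² + 0.1410² + 0.0769² + 0.1667² + 0.2308² + 0.1410² = 0.059341 + 0.019881 + 0.005914 + 0.027789 + 0.053269 + 0.019881 = 0.186075
Σp_2ᵢ² = 0.1000² + 0.1429² + 0.1429² + 0.0857² + 0.1714² + 0.3571² = 0.010000 + 0.020420 + 0.020420 + 0.007344 + 0.029378 + 0.127520 = 0.215082
O = 0.159694 / √(0.186075 × 0.215082) = 0.159694 / 0.2000535 = 0.7983

0.80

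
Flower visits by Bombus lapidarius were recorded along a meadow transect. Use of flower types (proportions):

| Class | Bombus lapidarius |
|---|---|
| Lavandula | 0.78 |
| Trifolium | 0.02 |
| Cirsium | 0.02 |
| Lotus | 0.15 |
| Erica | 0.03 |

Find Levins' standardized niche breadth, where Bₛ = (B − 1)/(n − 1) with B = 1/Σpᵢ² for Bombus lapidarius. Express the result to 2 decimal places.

0.15

Σpᵢ² = 0.78² + 0.02² + 0.02² + 0.15² + 0.03² = 0.6084 + 0.0004 + 0.0004 + 0.0225 + 0.0009 = 0.6326
B = 1 / 0.6326 = 1.5808
Bₛ = (B − 1)/(n − 1) = (1.5808 − 1)/(5 − 1) = 0.5808/4 = 0.1452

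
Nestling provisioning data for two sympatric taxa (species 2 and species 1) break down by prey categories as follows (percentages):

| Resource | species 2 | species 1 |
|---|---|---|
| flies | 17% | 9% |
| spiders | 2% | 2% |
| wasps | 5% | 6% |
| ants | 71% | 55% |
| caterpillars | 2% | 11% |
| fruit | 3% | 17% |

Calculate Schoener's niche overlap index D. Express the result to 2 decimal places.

0.76

Convert percentages to proportions (divide by 100).
Σ|p₁ᵢ − p₂ᵢ| = 0.08 + 0.00 + 0.01 + 0.16 + 0.09 + 0.14 = 0.48
D = 1 − ½ × 0.48 = 1 − 0.240 = 0.7600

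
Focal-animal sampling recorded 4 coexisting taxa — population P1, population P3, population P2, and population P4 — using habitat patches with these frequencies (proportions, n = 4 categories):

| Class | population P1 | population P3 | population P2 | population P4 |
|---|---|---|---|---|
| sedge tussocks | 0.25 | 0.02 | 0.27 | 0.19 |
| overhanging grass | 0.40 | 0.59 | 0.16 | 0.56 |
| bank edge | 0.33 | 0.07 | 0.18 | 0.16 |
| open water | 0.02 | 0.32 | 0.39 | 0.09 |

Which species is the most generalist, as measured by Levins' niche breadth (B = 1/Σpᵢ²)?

Σp_P1ᵢ² = 0.25² + 0.40² + 0.33² + 0.02² = 0.0625 + 0.1600 + 0.1089 + 0.0004 = 0.3318
B_P1 = 1 / 0.3318 = 3.0139
Σp_P3ᵢ² = 0.02² + 0.59² + 0.07² + 0.32² = 0.0004 + 0.3481 + 0.0049 + 0.1024 = 0.4558
B_P3 = 1 / 0.4558 = 2.1939
Σp_P2ᵢ² = 0.27² + 0.16² + 0.18² + 0.39² = 0.0729 + 0.0256 + 0.0324 + 0.1521 = 0.2830
B_P2 = 1 / 0.2830 = 3.5336
Σp_P4ᵢ² = 0.19² + 0.56² + 0.16² + 0.09² = 0.0361 + 0.3136 + 0.0256 + 0.0081 = 0.3834
B_P4 = 1 / 0.3834 = 2.6082
Highest B → broadest niche (most generalist): population P2 (B = 3.53).

population P2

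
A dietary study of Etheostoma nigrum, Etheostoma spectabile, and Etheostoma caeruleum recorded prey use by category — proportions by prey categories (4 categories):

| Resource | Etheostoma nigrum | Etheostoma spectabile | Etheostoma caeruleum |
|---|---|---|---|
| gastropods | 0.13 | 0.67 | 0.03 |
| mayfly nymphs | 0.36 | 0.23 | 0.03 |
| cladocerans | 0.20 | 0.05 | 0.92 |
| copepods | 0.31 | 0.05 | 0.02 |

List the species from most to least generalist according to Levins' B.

Σp_nigrᵢ² = 0.13² + 0.36² + 0.20² + 0.31² = 0.0169 + 0.1296 + 0.0400 + 0.0961 = 0.2826
B_nigr = 1 / 0.2826 = 3.5386
Σp_specᵢ² = 0.67² + 0.23² + 0.05² + 0.05² = 0.4489 + 0.0529 + 0.0025 + 0.0025 = 0.5068
B_spec = 1 / 0.5068 = 1.9732
Σp_caerᵢ² = 0.03² + 0.03² + 0.92² + 0.02² = 0.0009 + 0.0009 + 0.8464 + 0.0004 = 0.8486
B_caer = 1 / 0.8486 = 1.1784
Ranking by B (broadest → narrowest): Etheostoma nigrum (3.54) > Etheostoma spectabile (1.97) > Etheostoma caeruleum (1.18)

Etheostoma nigrum > Etheostoma spectabile > Etheostoma caeruleum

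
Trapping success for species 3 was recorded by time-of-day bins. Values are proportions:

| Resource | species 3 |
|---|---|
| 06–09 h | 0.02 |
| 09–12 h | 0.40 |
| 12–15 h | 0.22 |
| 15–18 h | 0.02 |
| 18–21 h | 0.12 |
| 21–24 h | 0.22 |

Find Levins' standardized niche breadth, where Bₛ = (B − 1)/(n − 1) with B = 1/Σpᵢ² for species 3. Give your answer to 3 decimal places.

Σpᵢ² = 0.02² + 0.40² + 0.22² + 0.02² + 0.12² + 0.22² = 0.0004 + 0.1600 + 0.0484 + 0.0004 + 0.0144 + 0.0484 = 0.2720
B = 1 / 0.2720 = 3.67647
Bₛ = (B − 1)/(n − 1) = (3.67647 − 1)/(6 − 1) = 2.67647/5 = 0.53529

0.535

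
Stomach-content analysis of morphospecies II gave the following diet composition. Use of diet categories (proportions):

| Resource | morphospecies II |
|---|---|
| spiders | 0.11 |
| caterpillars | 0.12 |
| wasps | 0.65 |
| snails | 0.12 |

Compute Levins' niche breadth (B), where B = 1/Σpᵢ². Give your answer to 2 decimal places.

2.16

Σpᵢ² = 0.11² + 0.12² + 0.65² + 0.12² = 0.0121 + 0.0144 + 0.4225 + 0.0144 = 0.4634
B = 1 / 0.4634 = 2.1580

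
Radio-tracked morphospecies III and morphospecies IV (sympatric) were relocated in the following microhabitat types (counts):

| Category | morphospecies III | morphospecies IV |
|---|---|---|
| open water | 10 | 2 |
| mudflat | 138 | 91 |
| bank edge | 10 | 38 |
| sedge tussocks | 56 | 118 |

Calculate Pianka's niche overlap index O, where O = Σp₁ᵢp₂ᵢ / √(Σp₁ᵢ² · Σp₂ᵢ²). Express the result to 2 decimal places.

0.85

Proportions for morphospecies III (n=214): 10/214=0.0467, 138/214=0.6449, 10/214=0.0467, 56/214=0.2617
Proportions for morphospecies IV (n=249): 2/249=0.0080, 91/249=0.3655, 38/249=0.1526, 118/249=0.4739
Σ p₁ᵢp₂ᵢ = 0.000374 + 0.235711 + 0.007126 + 0.124020 = 0.367231
Σp_1ᵢ² = 0.0467² + 0.6449² + 0.0467² + 0.2617² = 0.002181 + 0.415896 + 0.002181 + 0.068487 = 0.488745
Σp_2ᵢ² = 0.0080² + 0.3655² + 0.1526² + 0.4739² = 0.000064 + 0.133590 + 0.023287 + 0.224581 = 0.381522
O = 0.367231 / √(0.488745 × 0.381522) = 0.367231 / 0.4318182 = 0.8504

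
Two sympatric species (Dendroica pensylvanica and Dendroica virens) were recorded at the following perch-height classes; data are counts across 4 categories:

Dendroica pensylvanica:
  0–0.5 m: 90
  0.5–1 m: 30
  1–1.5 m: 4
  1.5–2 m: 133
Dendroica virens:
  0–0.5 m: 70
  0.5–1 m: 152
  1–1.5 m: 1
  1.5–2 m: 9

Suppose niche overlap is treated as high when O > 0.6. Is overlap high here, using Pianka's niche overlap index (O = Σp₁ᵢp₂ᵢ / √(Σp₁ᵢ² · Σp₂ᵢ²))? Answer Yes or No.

No

Proportions for Dendroica pensylvanica (n=257): 90/257=0.3502, 30/257=0.1167, 4/257=0.0156, 133/257=0.5175
Proportions for Dendroica virens (n=232): 70/232=0.3017, 152/232=0.6552, 1/232=0.0043, 9/232=0.0388
Σ p₁ᵢp₂ᵢ = 0.105655 + 0.076462 + 0.000067 + 0.020079 = 0.202263
Σp_1ᵢ² = 0.3502² + 0.1167² + 0.0156² + 0.5175² = 0.122640 + 0.013619 + 0.000243 + 0.267806 = 0.404308
Σp_2ᵢ² = 0.3017² + 0.6552² + 0.0043² + 0.0388² = 0.091023 + 0.429287 + 0.000018 + 0.001505 = 0.521833
O = 0.202263 / √(0.404308 × 0.521833) = 0.202263 / 0.4593270 = 0.4403
O = 0.4403 < 0.6 → No.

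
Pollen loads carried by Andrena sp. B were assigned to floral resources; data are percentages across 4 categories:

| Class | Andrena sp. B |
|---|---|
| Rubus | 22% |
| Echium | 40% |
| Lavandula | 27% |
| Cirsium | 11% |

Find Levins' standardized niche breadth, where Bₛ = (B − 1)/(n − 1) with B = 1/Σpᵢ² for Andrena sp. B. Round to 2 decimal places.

Convert percentages to proportions (divide by 100).
Σpᵢ² = 0.22² + 0.40² + 0.27² + 0.11² = 0.0484 + 0.1600 + 0.0729 + 0.0121 = 0.2934
B = 1 / 0.2934 = 3.4083
Bₛ = (B − 1)/(n − 1) = (3.4083 − 1)/(4 − 1) = 2.4083/3 = 0.8028

0.80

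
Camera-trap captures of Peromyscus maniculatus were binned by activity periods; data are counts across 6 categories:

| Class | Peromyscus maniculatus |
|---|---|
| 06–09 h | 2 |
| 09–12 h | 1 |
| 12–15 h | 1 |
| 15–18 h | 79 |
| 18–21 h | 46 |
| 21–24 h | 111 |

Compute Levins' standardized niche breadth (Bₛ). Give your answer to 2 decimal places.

Proportions for Peromyscus maniculatus (n=240): 2/240=0.0083, 1/240=0.0042, 1/240=0.0042, 79/240=0.3292, 46/240=0.1917, 111/240=0.4625
Σpᵢ² = 0.0083² + 0.0042² + 0.0042² + 0.3292² + 0.1917² + 0.4625² = 0.000069 + 0.000018 + 0.000018 + 0.108373 + 0.036749 + 0.213906 = 0.359133
B = 1 / 0.359133 = 2.7845
Bₛ = (B − 1)/(n − 1) = (2.7845 − 1)/(6 − 1) = 1.7845/5 = 0.3569

0.36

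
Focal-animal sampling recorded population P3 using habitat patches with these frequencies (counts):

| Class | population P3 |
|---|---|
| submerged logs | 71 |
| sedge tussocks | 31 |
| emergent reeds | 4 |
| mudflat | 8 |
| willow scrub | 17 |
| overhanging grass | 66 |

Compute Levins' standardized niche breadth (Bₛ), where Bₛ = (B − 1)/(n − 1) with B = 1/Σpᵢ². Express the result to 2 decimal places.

Proportions for population P3 (n=197): 71/197=0.3604, 31/197=0.1574, 4/197=0.0203, 8/197=0.0406, 17/197=0.0863, 66/197=0.3350
Σpᵢ² = 0.3604² + 0.1574² + 0.0203² + 0.0406² + 0.0863² + 0.3350² = 0.129888 + 0.024775 + 0.000412 + 0.001648 + 0.007448 + 0.112225 = 0.276396
B = 1 / 0.276396 = 3.6180
Bₛ = (B − 1)/(n − 1) = (3.6180 − 1)/(6 − 1) = 2.6180/5 = 0.5236

0.52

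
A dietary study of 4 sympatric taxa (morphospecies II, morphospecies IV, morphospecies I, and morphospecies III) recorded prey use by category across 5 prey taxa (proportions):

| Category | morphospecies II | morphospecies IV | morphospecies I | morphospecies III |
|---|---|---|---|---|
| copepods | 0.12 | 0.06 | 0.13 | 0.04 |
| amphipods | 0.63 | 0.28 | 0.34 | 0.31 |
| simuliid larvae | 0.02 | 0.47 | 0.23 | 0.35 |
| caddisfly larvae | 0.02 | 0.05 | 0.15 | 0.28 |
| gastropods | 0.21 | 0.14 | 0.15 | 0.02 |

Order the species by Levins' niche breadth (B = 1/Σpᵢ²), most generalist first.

morphospecies I > morphospecies III > morphospecies IV > morphospecies II

Σp_IIᵢ² = 0.12² + 0.63² + 0.02² + 0.02² + 0.21² = 0.0144 + 0.3969 + 0.0004 + 0.0004 + 0.0441 = 0.4562
B_II = 1 / 0.4562 = 2.1920
Σp_IVᵢ² = 0.06² + 0.28² + 0.47² + 0.05² + 0.14² = 0.0036 + 0.0784 + 0.2209 + 0.0025 + 0.0196 = 0.3250
B_IV = 1 / 0.3250 = 3.0769
Σp_Iᵢ² = 0.13² + 0.34² + 0.23² + 0.15² + 0.15² = 0.0169 + 0.1156 + 0.0529 + 0.0225 + 0.0225 = 0.2304
B_I = 1 / 0.2304 = 4.3403
Σp_IIIᵢ² = 0.04² + 0.31² + 0.35² + 0.28² + 0.02² = 0.0016 + 0.0961 + 0.1225 + 0.0784 + 0.0004 = 0.2990
B_III = 1 / 0.2990 = 3.3445
Ranking by B (broadest → narrowest): morphospecies I (4.34) > morphospecies III (3.34) > morphospecies IV (3.08) > morphospecies II (2.19)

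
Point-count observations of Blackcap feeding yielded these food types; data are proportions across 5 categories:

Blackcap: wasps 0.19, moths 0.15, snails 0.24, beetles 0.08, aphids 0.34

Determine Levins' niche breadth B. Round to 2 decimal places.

Σpᵢ² = 0.19² + 0.15² + 0.24² + 0.08² + 0.34² = 0.0361 + 0.0225 + 0.0576 + 0.0064 + 0.1156 = 0.2382
B = 1 / 0.2382 = 4.1982

4.20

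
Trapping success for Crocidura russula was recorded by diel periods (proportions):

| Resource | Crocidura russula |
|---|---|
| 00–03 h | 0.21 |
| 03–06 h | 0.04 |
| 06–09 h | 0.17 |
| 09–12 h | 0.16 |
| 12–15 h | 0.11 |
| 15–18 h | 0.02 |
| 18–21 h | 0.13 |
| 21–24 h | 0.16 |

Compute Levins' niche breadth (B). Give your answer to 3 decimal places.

6.443

Σpᵢ² = 0.21² + 0.04² + 0.17² + 0.16² + 0.11² + 0.02² + 0.13² + 0.16² = 0.0441 + 0.0016 + 0.0289 + 0.0256 + 0.0121 + 0.0004 + 0.0169 + 0.0256 = 0.1552
B = 1 / 0.1552 = 6.44330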